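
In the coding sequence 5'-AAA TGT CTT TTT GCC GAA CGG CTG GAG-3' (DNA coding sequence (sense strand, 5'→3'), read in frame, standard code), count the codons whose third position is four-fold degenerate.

Codon 1 AAA (Lys): third position 2-fold.
Codon 2 TGT (Cys): third position 2-fold.
Codon 3 CTT (Leu): third position 4-fold.
Codon 4 TTT (Phe): third position 2-fold.
Codon 5 GCC (Ala): third position 4-fold.
Codon 6 GAA (Glu): third position 2-fold.
Codon 7 CGG (Arg): third position 4-fold.
Codon 8 CTG (Leu): third position 4-fold.
Codon 9 GAG (Glu): third position 2-fold.
Four-fold degenerate third positions: 4.

4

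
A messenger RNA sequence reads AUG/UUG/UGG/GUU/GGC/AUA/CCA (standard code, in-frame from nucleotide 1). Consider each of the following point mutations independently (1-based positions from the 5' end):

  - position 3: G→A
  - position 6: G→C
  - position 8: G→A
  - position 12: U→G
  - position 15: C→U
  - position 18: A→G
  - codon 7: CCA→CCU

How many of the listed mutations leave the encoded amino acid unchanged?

Codon 1: AUG (Met) → AUA (Ile) — missense.
Codon 2: UUG (Leu) → UUC (Phe) — missense.
Codon 3: UGG (Trp) → UAG (Stop) — nonsense.
Codon 4: GUU (Val) → GUG (Val) — synonymous.
Codon 5: GGC (Gly) → GGU (Gly) — synonymous.
Codon 6: AUA (Ile) → AUG (Met) — missense.
Codon 7: CCA (Pro) → CCU (Pro) — synonymous.
Synonymous: 3 of 7.

3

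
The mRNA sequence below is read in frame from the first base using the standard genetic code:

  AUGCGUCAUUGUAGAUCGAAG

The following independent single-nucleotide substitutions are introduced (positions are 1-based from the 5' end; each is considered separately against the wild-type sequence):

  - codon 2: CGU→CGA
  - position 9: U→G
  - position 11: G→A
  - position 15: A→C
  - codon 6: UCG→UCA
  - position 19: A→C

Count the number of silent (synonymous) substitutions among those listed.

Codon 2: CGU (Arg) → CGA (Arg) — synonymous.
Codon 3: CAU (His) → CAG (Gln) — missense.
Codon 4: UGU (Cys) → UAU (Tyr) — missense.
Codon 5: AGA (Arg) → AGC (Ser) — missense.
Codon 6: UCG (Ser) → UCA (Ser) — synonymous.
Codon 7: AAG (Lys) → CAG (Gln) — missense.
Synonymous: 2 of 6.

2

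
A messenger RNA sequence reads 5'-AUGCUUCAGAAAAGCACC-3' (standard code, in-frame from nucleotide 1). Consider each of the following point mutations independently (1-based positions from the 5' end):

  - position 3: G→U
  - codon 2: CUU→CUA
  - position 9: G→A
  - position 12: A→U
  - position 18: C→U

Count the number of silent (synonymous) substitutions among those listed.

3

Codon 1: AUG (Met) → AUU (Ile) — missense.
Codon 2: CUU (Leu) → CUA (Leu) — synonymous.
Codon 3: CAG (Gln) → CAA (Gln) — synonymous.
Codon 4: AAA (Lys) → AAU (Asn) — missense.
Codon 6: ACC (Thr) → ACU (Thr) — synonymous.
Synonymous: 3 of 5.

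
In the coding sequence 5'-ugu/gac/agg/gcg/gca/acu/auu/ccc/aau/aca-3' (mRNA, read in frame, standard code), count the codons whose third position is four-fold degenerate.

Codon 1 UGU (Cys): third position 2-fold.
Codon 2 GAC (Asp): third position 2-fold.
Codon 3 AGG (Arg): third position 2-fold.
Codon 4 GCG (Ala): third position 4-fold.
Codon 5 GCA (Ala): third position 4-fold.
Codon 6 ACU (Thr): third position 4-fold.
Codon 7 AUU (Ile): third position 3-fold.
Codon 8 CCC (Pro): third position 4-fold.
Codon 9 AAU (Asn): third position 2-fold.
Codon 10 ACA (Thr): third position 4-fold.
Four-fold degenerate third positions: 5.

5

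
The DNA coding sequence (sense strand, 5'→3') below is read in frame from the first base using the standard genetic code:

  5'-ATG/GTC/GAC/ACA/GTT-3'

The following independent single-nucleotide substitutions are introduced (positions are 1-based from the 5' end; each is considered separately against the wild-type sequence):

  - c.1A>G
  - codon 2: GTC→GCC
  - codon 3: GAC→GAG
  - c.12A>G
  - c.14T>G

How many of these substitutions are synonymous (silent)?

Codon 1: ATG (Met) → GTG (Val) — missense.
Codon 2: GTC (Val) → GCC (Ala) — missense.
Codon 3: GAC (Asp) → GAG (Glu) — missense.
Codon 4: ACA (Thr) → ACG (Thr) — synonymous.
Codon 5: GTT (Val) → GGT (Gly) — missense.
Synonymous: 1 of 5.

1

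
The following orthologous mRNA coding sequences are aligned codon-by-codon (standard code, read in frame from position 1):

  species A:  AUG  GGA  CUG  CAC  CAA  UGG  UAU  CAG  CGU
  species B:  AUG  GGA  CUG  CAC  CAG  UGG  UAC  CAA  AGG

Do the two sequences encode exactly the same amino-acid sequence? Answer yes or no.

yes

Codon 1: AUG Met / AUG Met — identical.
Codon 2: GGA Gly / GGA Gly — identical.
Codon 3: CUG Leu / CUG Leu — identical.
Codon 4: CAC His / CAC His — identical.
Codon 5: CAA Gln / CAG Gln — synonymous.
Codon 6: UGG Trp / UGG Trp — identical.
Codon 7: UAU Tyr / UAC Tyr — synonymous.
Codon 8: CAG Gln / CAA Gln — synonymous.
Codon 9: CGU Arg / AGG Arg — synonymous.
Nonsynonymous differences: 0 → same protein.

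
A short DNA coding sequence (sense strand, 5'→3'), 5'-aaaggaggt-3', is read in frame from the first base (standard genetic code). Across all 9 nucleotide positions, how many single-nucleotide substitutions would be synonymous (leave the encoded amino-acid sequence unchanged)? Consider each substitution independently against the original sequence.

Codon 1 (AAA, Lys): 1 synonymous substitution.
Codon 2 (GGA, Gly): 3 synonymous substitutions.
Codon 3 (GGT, Gly): 3 synonymous substitutions.
Total: 1 + 3 + 3 = 7.

7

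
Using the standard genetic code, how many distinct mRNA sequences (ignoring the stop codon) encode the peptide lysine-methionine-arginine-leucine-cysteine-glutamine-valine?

Lys: 2 codons.
Met: 1 codon.
Arg: 6 codons.
Leu: 6 codons.
Cys: 2 codons.
Gln: 2 codons.
Val: 4 codons.
2 × 1 × 6 × 6 × 2 × 2 × 4 = 1152.

1152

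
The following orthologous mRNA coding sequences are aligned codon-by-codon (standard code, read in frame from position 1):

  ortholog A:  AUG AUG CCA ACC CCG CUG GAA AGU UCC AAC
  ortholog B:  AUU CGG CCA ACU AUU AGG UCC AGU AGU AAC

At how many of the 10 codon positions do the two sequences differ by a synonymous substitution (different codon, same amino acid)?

2

Codon 1: AUG Met / AUU Ile — nonsynonymous.
Codon 2: AUG Met / CGG Arg — nonsynonymous.
Codon 3: CCA Pro / CCA Pro — identical.
Codon 4: ACC Thr / ACU Thr — synonymous.
Codon 5: CCG Pro / AUU Ile — nonsynonymous.
Codon 6: CUG Leu / AGG Arg — nonsynonymous.
Codon 7: GAA Glu / UCC Ser — nonsynonymous.
Codon 8: AGU Ser / AGU Ser — identical.
Codon 9: UCC Ser / AGU Ser — synonymous.
Codon 10: AAC Asn / AAC Asn — identical.
Synonymous differences: 2.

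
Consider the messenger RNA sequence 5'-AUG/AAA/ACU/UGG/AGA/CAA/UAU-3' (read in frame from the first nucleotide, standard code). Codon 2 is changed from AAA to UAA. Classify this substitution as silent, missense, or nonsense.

Position 4 falls in codon 2: AAA → Lys.
After the substitution the codon is UAA → Stop.
The new codon is a stop codon, so this is a nonsense mutation.

nonsense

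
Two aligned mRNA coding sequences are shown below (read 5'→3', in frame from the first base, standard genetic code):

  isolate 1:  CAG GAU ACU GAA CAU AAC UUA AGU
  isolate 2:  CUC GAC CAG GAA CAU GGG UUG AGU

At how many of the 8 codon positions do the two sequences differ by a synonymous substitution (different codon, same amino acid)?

2

Codon 1: CAG Gln / CUC Leu — nonsynonymous.
Codon 2: GAU Asp / GAC Asp — synonymous.
Codon 3: ACU Thr / CAG Gln — nonsynonymous.
Codon 4: GAA Glu / GAA Glu — identical.
Codon 5: CAU His / CAU His — identical.
Codon 6: AAC Asn / GGG Gly — nonsynonymous.
Codon 7: UUA Leu / UUG Leu — synonymous.
Codon 8: AGU Ser / AGU Ser — identical.
Synonymous differences: 2.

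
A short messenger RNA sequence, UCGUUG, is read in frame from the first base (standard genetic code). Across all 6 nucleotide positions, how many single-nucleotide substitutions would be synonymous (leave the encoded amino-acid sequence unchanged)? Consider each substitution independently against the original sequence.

5

Codon 1 (UCG, Ser): 3 synonymous substitutions.
Codon 2 (UUG, Leu): 2 synonymous substitutions.
Total: 3 + 2 = 5.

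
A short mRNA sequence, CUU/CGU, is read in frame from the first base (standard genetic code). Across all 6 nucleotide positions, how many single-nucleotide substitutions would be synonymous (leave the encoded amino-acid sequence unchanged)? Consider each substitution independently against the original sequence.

6

Codon 1 (CUU, Leu): 3 synonymous substitutions.
Codon 2 (CGU, Arg): 3 synonymous substitutions.
Total: 3 + 3 = 6.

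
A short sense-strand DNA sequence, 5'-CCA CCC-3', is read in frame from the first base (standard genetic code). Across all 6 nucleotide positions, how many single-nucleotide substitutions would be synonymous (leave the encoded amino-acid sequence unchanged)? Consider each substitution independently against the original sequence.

6

Codon 1 (CCA, Pro): 3 synonymous substitutions.
Codon 2 (CCC, Pro): 3 synonymous substitutions.
Total: 3 + 3 = 6.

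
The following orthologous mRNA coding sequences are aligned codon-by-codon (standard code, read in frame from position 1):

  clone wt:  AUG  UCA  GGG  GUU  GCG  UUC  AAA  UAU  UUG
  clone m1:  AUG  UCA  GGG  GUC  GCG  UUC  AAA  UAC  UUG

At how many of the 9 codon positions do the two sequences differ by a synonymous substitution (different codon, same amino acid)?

Codon 1: AUG Met / AUG Met — identical.
Codon 2: UCA Ser / UCA Ser — identical.
Codon 3: GGG Gly / GGG Gly — identical.
Codon 4: GUU Val / GUC Val — synonymous.
Codon 5: GCG Ala / GCG Ala — identical.
Codon 6: UUC Phe / UUC Phe — identical.
Codon 7: AAA Lys / AAA Lys — identical.
Codon 8: UAU Tyr / UAC Tyr — synonymous.
Codon 9: UUG Leu / UUG Leu — identical.
Synonymous differences: 2.

2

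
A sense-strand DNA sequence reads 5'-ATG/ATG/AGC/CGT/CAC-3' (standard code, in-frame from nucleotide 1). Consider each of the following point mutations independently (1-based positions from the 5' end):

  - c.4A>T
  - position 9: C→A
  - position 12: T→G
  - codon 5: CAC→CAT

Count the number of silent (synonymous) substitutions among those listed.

Codon 2: ATG (Met) → TTG (Leu) — missense.
Codon 3: AGC (Ser) → AGA (Arg) — missense.
Codon 4: CGT (Arg) → CGG (Arg) — synonymous.
Codon 5: CAC (His) → CAT (His) — synonymous.
Synonymous: 2 of 4.

2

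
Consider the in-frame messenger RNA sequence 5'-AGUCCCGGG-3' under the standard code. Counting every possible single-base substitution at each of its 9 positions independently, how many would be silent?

7

Codon 1 (AGU, Ser): 1 synonymous substitution.
Codon 2 (CCC, Pro): 3 synonymous substitutions.
Codon 3 (GGG, Gly): 3 synonymous substitutions.
Total: 1 + 3 + 3 = 7.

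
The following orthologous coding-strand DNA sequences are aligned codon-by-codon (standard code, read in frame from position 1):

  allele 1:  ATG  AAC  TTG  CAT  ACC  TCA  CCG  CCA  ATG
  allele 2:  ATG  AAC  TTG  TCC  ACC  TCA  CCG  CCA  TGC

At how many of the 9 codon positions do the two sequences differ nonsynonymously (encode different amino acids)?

2

Codon 1: ATG Met / ATG Met — identical.
Codon 2: AAC Asn / AAC Asn — identical.
Codon 3: TTG Leu / TTG Leu — identical.
Codon 4: CAT His / TCC Ser — nonsynonymous.
Codon 5: ACC Thr / ACC Thr — identical.
Codon 6: TCA Ser / TCA Ser — identical.
Codon 7: CCG Pro / CCG Pro — identical.
Codon 8: CCA Pro / CCA Pro — identical.
Codon 9: ATG Met / TGC Cys — nonsynonymous.
Nonsynonymous differences: 2.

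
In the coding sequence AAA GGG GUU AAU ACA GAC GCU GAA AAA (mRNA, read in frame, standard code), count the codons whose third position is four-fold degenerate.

4

Codon 1 AAA (Lys): third position 2-fold.
Codon 2 GGG (Gly): third position 4-fold.
Codon 3 GUU (Val): third position 4-fold.
Codon 4 AAU (Asn): third position 2-fold.
Codon 5 ACA (Thr): third position 4-fold.
Codon 6 GAC (Asp): third position 2-fold.
Codon 7 GCU (Ala): third position 4-fold.
Codon 8 GAA (Glu): third position 2-fold.
Codon 9 AAA (Lys): third position 2-fold.
Four-fold degenerate third positions: 4.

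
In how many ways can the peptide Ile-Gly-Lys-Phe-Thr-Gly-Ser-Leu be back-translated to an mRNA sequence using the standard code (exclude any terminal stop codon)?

Ile: 3 codons.
Gly: 4 codons.
Lys: 2 codons.
Phe: 2 codons.
Thr: 4 codons.
Gly: 4 codons.
Ser: 6 codons.
Leu: 6 codons.
3 × 4 × 2 × 2 × 4 × 4 × 6 × 6 = 27648.

27648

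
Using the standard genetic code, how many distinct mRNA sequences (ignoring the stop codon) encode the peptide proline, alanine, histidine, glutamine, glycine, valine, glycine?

4096

Pro: 4 codons.
Ala: 4 codons.
His: 2 codons.
Gln: 2 codons.
Gly: 4 codons.
Val: 4 codons.
Gly: 4 codons.
4 × 4 × 2 × 2 × 4 × 4 × 4 = 4096.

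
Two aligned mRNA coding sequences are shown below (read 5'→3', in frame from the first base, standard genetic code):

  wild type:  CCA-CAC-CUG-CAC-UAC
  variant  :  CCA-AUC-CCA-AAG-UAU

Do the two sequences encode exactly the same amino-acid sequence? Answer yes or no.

Codon 1: CCA Pro / CCA Pro — identical.
Codon 2: CAC His / AUC Ile — nonsynonymous.
Codon 3: CUG Leu / CCA Pro — nonsynonymous.
Codon 4: CAC His / AAG Lys — nonsynonymous.
Codon 5: UAC Tyr / UAU Tyr — synonymous.
Nonsynonymous differences: 3 → different protein.

no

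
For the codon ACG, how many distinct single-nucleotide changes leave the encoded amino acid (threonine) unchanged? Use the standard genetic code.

3

Position 1: none → 0 synonymous.
Position 2: none → 0 synonymous.
Position 3: ACU, ACC, ACA → 3 synonymous.
Total: 0 + 0 + 3 = 3.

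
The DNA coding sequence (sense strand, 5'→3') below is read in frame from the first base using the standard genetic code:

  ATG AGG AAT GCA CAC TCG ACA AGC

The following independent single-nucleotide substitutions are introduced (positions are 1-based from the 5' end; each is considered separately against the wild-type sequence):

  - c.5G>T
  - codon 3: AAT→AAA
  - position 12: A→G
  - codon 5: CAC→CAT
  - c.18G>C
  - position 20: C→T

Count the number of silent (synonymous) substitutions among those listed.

Codon 2: AGG (Arg) → ATG (Met) — missense.
Codon 3: AAT (Asn) → AAA (Lys) — missense.
Codon 4: GCA (Ala) → GCG (Ala) — synonymous.
Codon 5: CAC (His) → CAT (His) — synonymous.
Codon 6: TCG (Ser) → TCC (Ser) — synonymous.
Codon 7: ACA (Thr) → ATA (Ile) — missense.
Synonymous: 3 of 6.

3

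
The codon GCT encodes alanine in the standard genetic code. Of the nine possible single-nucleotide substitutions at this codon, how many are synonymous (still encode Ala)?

Position 1: none → 0 synonymous.
Position 2: none → 0 synonymous.
Position 3: GCC, GCA, GCG → 3 synonymous.
Total: 0 + 0 + 3 = 3.

3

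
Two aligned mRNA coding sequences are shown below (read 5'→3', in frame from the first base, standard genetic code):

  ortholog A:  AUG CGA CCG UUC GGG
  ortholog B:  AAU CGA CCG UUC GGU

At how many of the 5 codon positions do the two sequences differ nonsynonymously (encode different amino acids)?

Codon 1: AUG Met / AAU Asn — nonsynonymous.
Codon 2: CGA Arg / CGA Arg — identical.
Codon 3: CCG Pro / CCG Pro — identical.
Codon 4: UUC Phe / UUC Phe — identical.
Codon 5: GGG Gly / GGU Gly — synonymous.
Nonsynonymous differences: 1.

1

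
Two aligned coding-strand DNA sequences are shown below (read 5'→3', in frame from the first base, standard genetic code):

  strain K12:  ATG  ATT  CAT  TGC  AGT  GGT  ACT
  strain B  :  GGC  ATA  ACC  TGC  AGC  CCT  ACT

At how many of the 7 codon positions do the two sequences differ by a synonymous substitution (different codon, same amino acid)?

2

Codon 1: ATG Met / GGC Gly — nonsynonymous.
Codon 2: ATT Ile / ATA Ile — synonymous.
Codon 3: CAT His / ACC Thr — nonsynonymous.
Codon 4: TGC Cys / TGC Cys — identical.
Codon 5: AGT Ser / AGC Ser — synonymous.
Codon 6: GGT Gly / CCT Pro — nonsynonymous.
Codon 7: ACT Thr / ACT Thr — identical.
Synonymous differences: 2.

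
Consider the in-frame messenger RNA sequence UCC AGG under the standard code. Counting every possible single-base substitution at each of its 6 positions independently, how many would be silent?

Codon 1 (UCC, Ser): 3 synonymous substitutions.
Codon 2 (AGG, Arg): 2 synonymous substitutions.
Total: 3 + 2 = 5.

5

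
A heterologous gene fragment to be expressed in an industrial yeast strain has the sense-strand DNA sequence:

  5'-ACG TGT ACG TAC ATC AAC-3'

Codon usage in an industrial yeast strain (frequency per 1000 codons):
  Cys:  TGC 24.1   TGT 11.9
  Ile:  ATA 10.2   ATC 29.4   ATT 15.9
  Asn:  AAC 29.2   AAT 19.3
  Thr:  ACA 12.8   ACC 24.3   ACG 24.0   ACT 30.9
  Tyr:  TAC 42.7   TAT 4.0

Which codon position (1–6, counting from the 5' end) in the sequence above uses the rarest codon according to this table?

2

Codon 1 ACG (Thr): 24.0 per 1000.
Codon 2 TGT (Cys): 11.9 per 1000.
Codon 3 ACG (Thr): 24.0 per 1000.
Codon 4 TAC (Tyr): 42.7 per 1000.
Codon 5 ATC (Ile): 29.4 per 1000.
Codon 6 AAC (Asn): 29.2 per 1000.
Lowest frequency is 11.9 at codon 2.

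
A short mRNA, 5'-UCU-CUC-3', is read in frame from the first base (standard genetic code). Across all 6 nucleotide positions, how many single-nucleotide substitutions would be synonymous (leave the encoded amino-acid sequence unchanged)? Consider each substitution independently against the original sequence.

6

Codon 1 (UCU, Ser): 3 synonymous substitutions.
Codon 2 (CUC, Leu): 3 synonymous substitutions.
Total: 3 + 3 = 6.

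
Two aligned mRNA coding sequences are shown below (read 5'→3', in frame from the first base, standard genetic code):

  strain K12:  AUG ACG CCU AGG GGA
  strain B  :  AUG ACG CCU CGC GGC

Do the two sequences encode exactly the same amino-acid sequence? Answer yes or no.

Codon 1: AUG Met / AUG Met — identical.
Codon 2: ACG Thr / ACG Thr — identical.
Codon 3: CCU Pro / CCU Pro — identical.
Codon 4: AGG Arg / CGC Arg — synonymous.
Codon 5: GGA Gly / GGC Gly — synonymous.
Nonsynonymous differences: 0 → same protein.

yes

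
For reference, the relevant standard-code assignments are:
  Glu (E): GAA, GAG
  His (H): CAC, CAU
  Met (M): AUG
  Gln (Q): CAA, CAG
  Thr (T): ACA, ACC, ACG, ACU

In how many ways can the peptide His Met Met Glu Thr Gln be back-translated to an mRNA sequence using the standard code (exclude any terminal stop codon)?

32

His: 2 codons.
Met: 1 codon.
Met: 1 codon.
Glu: 2 codons.
Thr: 4 codons.
Gln: 2 codons.
2 × 1 × 1 × 2 × 4 × 2 = 32.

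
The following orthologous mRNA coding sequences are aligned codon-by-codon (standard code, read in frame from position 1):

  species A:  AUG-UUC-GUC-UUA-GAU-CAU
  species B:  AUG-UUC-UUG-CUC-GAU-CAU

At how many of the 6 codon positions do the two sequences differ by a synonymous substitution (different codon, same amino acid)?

1

Codon 1: AUG Met / AUG Met — identical.
Codon 2: UUC Phe / UUC Phe — identical.
Codon 3: GUC Val / UUG Leu — nonsynonymous.
Codon 4: UUA Leu / CUC Leu — synonymous.
Codon 5: GAU Asp / GAU Asp — identical.
Codon 6: CAU His / CAU His — identical.
Synonymous differences: 1.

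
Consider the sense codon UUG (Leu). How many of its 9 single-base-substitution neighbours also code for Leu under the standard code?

Position 1: CUG → 1 synonymous.
Position 2: none → 0 synonymous.
Position 3: UUA → 1 synonymous.
Total: 1 + 0 + 1 = 2.

2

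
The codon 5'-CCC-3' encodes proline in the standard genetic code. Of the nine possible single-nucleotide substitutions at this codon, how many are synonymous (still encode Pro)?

3

Position 1: none → 0 synonymous.
Position 2: none → 0 synonymous.
Position 3: CCU, CCA, CCG → 3 synonymous.
Total: 0 + 0 + 3 = 3.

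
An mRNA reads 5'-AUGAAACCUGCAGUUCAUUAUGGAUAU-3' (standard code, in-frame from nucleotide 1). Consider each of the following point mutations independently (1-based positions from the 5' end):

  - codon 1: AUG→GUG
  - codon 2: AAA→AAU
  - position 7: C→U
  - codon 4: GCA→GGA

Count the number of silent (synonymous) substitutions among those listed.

0

Codon 1: AUG (Met) → GUG (Val) — missense.
Codon 2: AAA (Lys) → AAU (Asn) — missense.
Codon 3: CCU (Pro) → UCU (Ser) — missense.
Codon 4: GCA (Ala) → GGA (Gly) — missense.
Synonymous: 0 of 4.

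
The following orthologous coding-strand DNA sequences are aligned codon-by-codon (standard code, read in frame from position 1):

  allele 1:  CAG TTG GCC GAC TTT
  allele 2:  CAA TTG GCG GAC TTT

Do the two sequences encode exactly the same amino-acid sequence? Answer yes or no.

Codon 1: CAG Gln / CAA Gln — synonymous.
Codon 2: TTG Leu / TTG Leu — identical.
Codon 3: GCC Ala / GCG Ala — synonymous.
Codon 4: GAC Asp / GAC Asp — identical.
Codon 5: TTT Phe / TTT Phe — identical.
Nonsynonymous differences: 0 → same protein.

yes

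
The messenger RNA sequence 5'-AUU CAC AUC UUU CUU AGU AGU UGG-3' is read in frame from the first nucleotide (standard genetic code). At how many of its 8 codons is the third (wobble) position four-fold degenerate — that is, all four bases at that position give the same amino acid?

Codon 1 AUU (Ile): third position 3-fold.
Codon 2 CAC (His): third position 2-fold.
Codon 3 AUC (Ile): third position 3-fold.
Codon 4 UUU (Phe): third position 2-fold.
Codon 5 CUU (Leu): third position 4-fold.
Codon 6 AGU (Ser): third position 2-fold.
Codon 7 AGU (Ser): third position 2-fold.
Codon 8 UGG (Trp): third position 1-fold.
Four-fold degenerate third positions: 1.

1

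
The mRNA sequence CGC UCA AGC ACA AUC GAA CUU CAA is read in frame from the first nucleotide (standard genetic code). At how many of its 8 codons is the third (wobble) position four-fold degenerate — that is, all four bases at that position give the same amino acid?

Codon 1 CGC (Arg): third position 4-fold.
Codon 2 UCA (Ser): third position 4-fold.
Codon 3 AGC (Ser): third position 2-fold.
Codon 4 ACA (Thr): third position 4-fold.
Codon 5 AUC (Ile): third position 3-fold.
Codon 6 GAA (Glu): third position 2-fold.
Codon 7 CUU (Leu): third position 4-fold.
Codon 8 CAA (Gln): third position 2-fold.
Four-fold degenerate third positions: 4.

4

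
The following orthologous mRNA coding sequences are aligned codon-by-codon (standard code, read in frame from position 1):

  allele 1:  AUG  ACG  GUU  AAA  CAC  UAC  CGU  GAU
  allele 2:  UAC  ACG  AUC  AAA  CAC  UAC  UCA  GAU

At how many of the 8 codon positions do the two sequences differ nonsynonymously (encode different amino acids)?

Codon 1: AUG Met / UAC Tyr — nonsynonymous.
Codon 2: ACG Thr / ACG Thr — identical.
Codon 3: GUU Val / AUC Ile — nonsynonymous.
Codon 4: AAA Lys / AAA Lys — identical.
Codon 5: CAC His / CAC His — identical.
Codon 6: UAC Tyr / UAC Tyr — identical.
Codon 7: CGU Arg / UCA Ser — nonsynonymous.
Codon 8: GAU Asp / GAU Asp — identical.
Nonsynonymous differences: 3.

3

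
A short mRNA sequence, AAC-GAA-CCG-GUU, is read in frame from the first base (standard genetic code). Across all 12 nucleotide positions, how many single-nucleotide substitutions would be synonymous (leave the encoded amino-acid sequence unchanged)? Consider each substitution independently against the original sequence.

8

Codon 1 (AAC, Asn): 1 synonymous substitution.
Codon 2 (GAA, Glu): 1 synonymous substitution.
Codon 3 (CCG, Pro): 3 synonymous substitutions.
Codon 4 (GUU, Val): 3 synonymous substitutions.
Total: 1 + 1 + 3 + 3 = 8.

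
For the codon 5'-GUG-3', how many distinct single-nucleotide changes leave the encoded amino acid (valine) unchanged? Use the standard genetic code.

Position 1: none → 0 synonymous.
Position 2: none → 0 synonymous.
Position 3: GUU, GUC, GUA → 3 synonymous.
Total: 0 + 0 + 3 = 3.

3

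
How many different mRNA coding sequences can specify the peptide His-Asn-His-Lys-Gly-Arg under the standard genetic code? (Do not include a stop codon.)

His: 2 codons.
Asn: 2 codons.
His: 2 codons.
Lys: 2 codons.
Gly: 4 codons.
Arg: 6 codons.
2 × 2 × 2 × 2 × 4 × 6 = 384.

384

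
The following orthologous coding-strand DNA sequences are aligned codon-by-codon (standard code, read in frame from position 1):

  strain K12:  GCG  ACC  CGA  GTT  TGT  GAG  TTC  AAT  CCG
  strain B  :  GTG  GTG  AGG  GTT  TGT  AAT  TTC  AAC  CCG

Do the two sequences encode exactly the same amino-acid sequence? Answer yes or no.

no

Codon 1: GCG Ala / GTG Val — nonsynonymous.
Codon 2: ACC Thr / GTG Val — nonsynonymous.
Codon 3: CGA Arg / AGG Arg — synonymous.
Codon 4: GTT Val / GTT Val — identical.
Codon 5: TGT Cys / TGT Cys — identical.
Codon 6: GAG Glu / AAT Asn — nonsynonymous.
Codon 7: TTC Phe / TTC Phe — identical.
Codon 8: AAT Asn / AAC Asn — synonymous.
Codon 9: CCG Pro / CCG Pro — identical.
Nonsynonymous differences: 3 → different protein.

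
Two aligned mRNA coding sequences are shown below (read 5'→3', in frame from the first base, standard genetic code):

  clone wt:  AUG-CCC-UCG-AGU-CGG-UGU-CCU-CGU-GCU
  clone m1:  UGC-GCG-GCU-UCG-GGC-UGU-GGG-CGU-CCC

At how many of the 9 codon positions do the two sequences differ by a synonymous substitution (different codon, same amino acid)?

Codon 1: AUG Met / UGC Cys — nonsynonymous.
Codon 2: CCC Pro / GCG Ala — nonsynonymous.
Codon 3: UCG Ser / GCU Ala — nonsynonymous.
Codon 4: AGU Ser / UCG Ser — synonymous.
Codon 5: CGG Arg / GGC Gly — nonsynonymous.
Codon 6: UGU Cys / UGU Cys — identical.
Codon 7: CCU Pro / GGG Gly — nonsynonymous.
Codon 8: CGU Arg / CGU Arg — identical.
Codon 9: GCU Ala / CCC Pro — nonsynonymous.
Synonymous differences: 1.

1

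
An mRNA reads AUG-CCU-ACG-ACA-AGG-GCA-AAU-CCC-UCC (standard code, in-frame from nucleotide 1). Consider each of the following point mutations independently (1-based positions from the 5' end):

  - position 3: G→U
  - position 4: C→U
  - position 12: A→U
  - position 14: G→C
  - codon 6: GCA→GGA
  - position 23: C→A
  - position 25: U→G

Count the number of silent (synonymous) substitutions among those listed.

1

Codon 1: AUG (Met) → AUU (Ile) — missense.
Codon 2: CCU (Pro) → UCU (Ser) — missense.
Codon 4: ACA (Thr) → ACU (Thr) — synonymous.
Codon 5: AGG (Arg) → ACG (Thr) — missense.
Codon 6: GCA (Ala) → GGA (Gly) — missense.
Codon 8: CCC (Pro) → CAC (His) — missense.
Codon 9: UCC (Ser) → GCC (Ala) — missense.
Synonymous: 1 of 7.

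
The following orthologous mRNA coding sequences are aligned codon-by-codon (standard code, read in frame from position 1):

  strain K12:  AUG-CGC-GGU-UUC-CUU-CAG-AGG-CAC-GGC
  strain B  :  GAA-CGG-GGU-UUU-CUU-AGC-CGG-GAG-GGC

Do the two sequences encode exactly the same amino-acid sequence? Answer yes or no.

Codon 1: AUG Met / GAA Glu — nonsynonymous.
Codon 2: CGC Arg / CGG Arg — synonymous.
Codon 3: GGU Gly / GGU Gly — identical.
Codon 4: UUC Phe / UUU Phe — synonymous.
Codon 5: CUU Leu / CUU Leu — identical.
Codon 6: CAG Gln / AGC Ser — nonsynonymous.
Codon 7: AGG Arg / CGG Arg — synonymous.
Codon 8: CAC His / GAG Glu — nonsynonymous.
Codon 9: GGC Gly / GGC Gly — identical.
Nonsynonymous differences: 3 → different protein.

no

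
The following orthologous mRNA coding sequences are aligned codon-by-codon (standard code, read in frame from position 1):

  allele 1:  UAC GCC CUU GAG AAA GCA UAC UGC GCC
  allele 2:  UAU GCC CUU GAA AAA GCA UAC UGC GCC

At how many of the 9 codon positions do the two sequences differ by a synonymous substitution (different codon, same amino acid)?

2

Codon 1: UAC Tyr / UAU Tyr — synonymous.
Codon 2: GCC Ala / GCC Ala — identical.
Codon 3: CUU Leu / CUU Leu — identical.
Codon 4: GAG Glu / GAA Glu — synonymous.
Codon 5: AAA Lys / AAA Lys — identical.
Codon 6: GCA Ala / GCA Ala — identical.
Codon 7: UAC Tyr / UAC Tyr — identical.
Codon 8: UGC Cys / UGC Cys — identical.
Codon 9: GCC Ala / GCC Ala — identical.
Synonymous differences: 2.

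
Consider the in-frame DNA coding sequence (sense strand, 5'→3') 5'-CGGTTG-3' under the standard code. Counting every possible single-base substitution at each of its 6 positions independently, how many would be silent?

Codon 1 (CGG, Arg): 4 synonymous substitutions.
Codon 2 (TTG, Leu): 2 synonymous substitutions.
Total: 4 + 2 = 6.

6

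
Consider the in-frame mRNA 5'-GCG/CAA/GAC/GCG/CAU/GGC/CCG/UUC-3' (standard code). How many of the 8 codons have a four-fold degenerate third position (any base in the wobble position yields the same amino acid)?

4

Codon 1 GCG (Ala): third position 4-fold.
Codon 2 CAA (Gln): third position 2-fold.
Codon 3 GAC (Asp): third position 2-fold.
Codon 4 GCG (Ala): third position 4-fold.
Codon 5 CAU (His): third position 2-fold.
Codon 6 GGC (Gly): third position 4-fold.
Codon 7 CCG (Pro): third position 4-fold.
Codon 8 UUC (Phe): third position 2-fold.
Four-fold degenerate third positions: 4.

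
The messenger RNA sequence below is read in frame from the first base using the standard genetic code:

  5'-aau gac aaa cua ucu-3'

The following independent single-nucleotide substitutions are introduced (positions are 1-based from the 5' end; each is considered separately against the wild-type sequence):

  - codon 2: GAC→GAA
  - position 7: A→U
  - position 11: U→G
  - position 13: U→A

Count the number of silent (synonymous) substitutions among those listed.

Codon 2: GAC (Asp) → GAA (Glu) — missense.
Codon 3: AAA (Lys) → UAA (Stop) — nonsense.
Codon 4: CUA (Leu) → CGA (Arg) — missense.
Codon 5: UCU (Ser) → ACU (Thr) — missense.
Synonymous: 0 of 4.

0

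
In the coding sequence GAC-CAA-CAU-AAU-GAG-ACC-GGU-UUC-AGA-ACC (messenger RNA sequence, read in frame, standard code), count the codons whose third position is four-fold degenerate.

3

Codon 1 GAC (Asp): third position 2-fold.
Codon 2 CAA (Gln): third position 2-fold.
Codon 3 CAU (His): third position 2-fold.
Codon 4 AAU (Asn): third position 2-fold.
Codon 5 GAG (Glu): third position 2-fold.
Codon 6 ACC (Thr): third position 4-fold.
Codon 7 GGU (Gly): third position 4-fold.
Codon 8 UUC (Phe): third position 2-fold.
Codon 9 AGA (Arg): third position 2-fold.
Codon 10 ACC (Thr): third position 4-fold.
Four-fold degenerate third positions: 3.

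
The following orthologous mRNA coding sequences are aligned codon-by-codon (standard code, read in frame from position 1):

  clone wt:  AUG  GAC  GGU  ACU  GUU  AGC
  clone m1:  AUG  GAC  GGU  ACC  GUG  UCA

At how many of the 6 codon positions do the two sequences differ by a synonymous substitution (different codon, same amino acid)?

3

Codon 1: AUG Met / AUG Met — identical.
Codon 2: GAC Asp / GAC Asp — identical.
Codon 3: GGU Gly / GGU Gly — identical.
Codon 4: ACU Thr / ACC Thr — synonymous.
Codon 5: GUU Val / GUG Val — synonymous.
Codon 6: AGC Ser / UCA Ser — synonymous.
Synonymous differences: 3.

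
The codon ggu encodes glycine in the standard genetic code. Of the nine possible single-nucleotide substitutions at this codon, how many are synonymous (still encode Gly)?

Position 1: none → 0 synonymous.
Position 2: none → 0 synonymous.
Position 3: GGC, GGA, GGG → 3 synonymous.
Total: 0 + 0 + 3 = 3.

3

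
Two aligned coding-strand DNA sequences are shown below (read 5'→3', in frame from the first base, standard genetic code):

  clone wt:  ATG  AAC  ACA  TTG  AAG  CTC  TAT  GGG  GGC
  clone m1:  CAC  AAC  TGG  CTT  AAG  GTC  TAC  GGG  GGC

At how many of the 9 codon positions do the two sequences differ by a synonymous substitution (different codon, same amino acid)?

Codon 1: ATG Met / CAC His — nonsynonymous.
Codon 2: AAC Asn / AAC Asn — identical.
Codon 3: ACA Thr / TGG Trp — nonsynonymous.
Codon 4: TTG Leu / CTT Leu — synonymous.
Codon 5: AAG Lys / AAG Lys — identical.
Codon 6: CTC Leu / GTC Val — nonsynonymous.
Codon 7: TAT Tyr / TAC Tyr — synonymous.
Codon 8: GGG Gly / GGG Gly — identical.
Codon 9: GGC Gly / GGC Gly — identical.
Synonymous differences: 2.

2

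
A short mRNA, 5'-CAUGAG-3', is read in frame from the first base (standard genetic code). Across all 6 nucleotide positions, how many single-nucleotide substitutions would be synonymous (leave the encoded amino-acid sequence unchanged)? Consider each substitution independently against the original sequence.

Codon 1 (CAU, His): 1 synonymous substitution.
Codon 2 (GAG, Glu): 1 synonymous substitution.
Total: 1 + 1 = 2.

2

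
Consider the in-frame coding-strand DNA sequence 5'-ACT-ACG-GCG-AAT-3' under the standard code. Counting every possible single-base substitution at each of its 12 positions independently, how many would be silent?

Codon 1 (ACT, Thr): 3 synonymous substitutions.
Codon 2 (ACG, Thr): 3 synonymous substitutions.
Codon 3 (GCG, Ala): 3 synonymous substitutions.
Codon 4 (AAT, Asn): 1 synonymous substitution.
Total: 3 + 3 + 3 + 1 = 10.

10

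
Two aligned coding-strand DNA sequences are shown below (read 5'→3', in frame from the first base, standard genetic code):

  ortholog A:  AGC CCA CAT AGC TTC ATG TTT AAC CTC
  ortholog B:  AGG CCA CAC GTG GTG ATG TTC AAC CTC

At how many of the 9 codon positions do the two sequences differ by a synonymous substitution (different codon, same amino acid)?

Codon 1: AGC Ser / AGG Arg — nonsynonymous.
Codon 2: CCA Pro / CCA Pro — identical.
Codon 3: CAT His / CAC His — synonymous.
Codon 4: AGC Ser / GTG Val — nonsynonymous.
Codon 5: TTC Phe / GTG Val — nonsynonymous.
Codon 6: ATG Met / ATG Met — identical.
Codon 7: TTT Phe / TTC Phe — synonymous.
Codon 8: AAC Asn / AAC Asn — identical.
Codon 9: CTC Leu / CTC Leu — identical.
Synonymous differences: 2.

2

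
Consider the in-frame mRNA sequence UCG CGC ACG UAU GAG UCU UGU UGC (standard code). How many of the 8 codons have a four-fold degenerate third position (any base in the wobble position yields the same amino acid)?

4

Codon 1 UCG (Ser): third position 4-fold.
Codon 2 CGC (Arg): third position 4-fold.
Codon 3 ACG (Thr): third position 4-fold.
Codon 4 UAU (Tyr): third position 2-fold.
Codon 5 GAG (Glu): third position 2-fold.
Codon 6 UCU (Ser): third position 4-fold.
Codon 7 UGU (Cys): third position 2-fold.
Codon 8 UGC (Cys): third position 2-fold.
Four-fold degenerate third positions: 4.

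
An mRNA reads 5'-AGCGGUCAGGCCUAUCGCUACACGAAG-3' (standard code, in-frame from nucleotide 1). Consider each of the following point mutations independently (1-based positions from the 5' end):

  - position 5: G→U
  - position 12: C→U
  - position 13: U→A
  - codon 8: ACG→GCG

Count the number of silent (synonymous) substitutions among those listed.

Codon 2: GGU (Gly) → GUU (Val) — missense.
Codon 4: GCC (Ala) → GCU (Ala) — synonymous.
Codon 5: UAU (Tyr) → AAU (Asn) — missense.
Codon 8: ACG (Thr) → GCG (Ala) — missense.
Synonymous: 1 of 4.

1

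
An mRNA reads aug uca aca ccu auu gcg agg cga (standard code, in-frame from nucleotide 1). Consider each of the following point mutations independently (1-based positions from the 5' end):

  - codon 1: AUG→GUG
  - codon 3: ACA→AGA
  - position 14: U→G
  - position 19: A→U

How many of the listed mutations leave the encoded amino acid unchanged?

Codon 1: AUG (Met) → GUG (Val) — missense.
Codon 3: ACA (Thr) → AGA (Arg) — missense.
Codon 5: AUU (Ile) → AGU (Ser) — missense.
Codon 7: AGG (Arg) → UGG (Trp) — missense.
Synonymous: 0 of 4.

0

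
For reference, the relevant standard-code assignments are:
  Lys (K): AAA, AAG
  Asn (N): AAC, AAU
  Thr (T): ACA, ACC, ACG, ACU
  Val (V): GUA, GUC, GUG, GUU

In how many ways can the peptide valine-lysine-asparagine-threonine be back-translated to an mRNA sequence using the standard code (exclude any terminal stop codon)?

Val: 4 codons.
Lys: 2 codons.
Asn: 2 codons.
Thr: 4 codons.
4 × 2 × 2 × 4 = 64.

64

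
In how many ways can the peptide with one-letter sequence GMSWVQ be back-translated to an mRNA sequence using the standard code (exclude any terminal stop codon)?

Gly: 4 codons.
Met: 1 codon.
Ser: 6 codons.
Trp: 1 codon.
Val: 4 codons.
Gln: 2 codons.
4 × 1 × 6 × 1 × 4 × 2 = 192.

192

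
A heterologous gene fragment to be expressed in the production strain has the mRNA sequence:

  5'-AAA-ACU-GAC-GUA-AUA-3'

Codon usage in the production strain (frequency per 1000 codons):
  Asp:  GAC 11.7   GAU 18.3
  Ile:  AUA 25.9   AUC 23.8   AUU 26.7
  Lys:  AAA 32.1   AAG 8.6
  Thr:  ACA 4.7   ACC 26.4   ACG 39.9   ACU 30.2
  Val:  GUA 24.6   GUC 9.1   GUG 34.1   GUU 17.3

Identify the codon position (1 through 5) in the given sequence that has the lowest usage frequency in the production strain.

3

Codon 1 AAA (Lys): 32.1 per 1000.
Codon 2 ACU (Thr): 30.2 per 1000.
Codon 3 GAC (Asp): 11.7 per 1000.
Codon 4 GUA (Val): 24.6 per 1000.
Codon 5 AUA (Ile): 25.9 per 1000.
Lowest frequency is 11.7 at codon 3.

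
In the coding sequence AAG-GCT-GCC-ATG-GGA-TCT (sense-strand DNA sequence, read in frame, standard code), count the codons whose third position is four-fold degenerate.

Codon 1 AAG (Lys): third position 2-fold.
Codon 2 GCT (Ala): third position 4-fold.
Codon 3 GCC (Ala): third position 4-fold.
Codon 4 ATG (Met): third position 1-fold.
Codon 5 GGA (Gly): third position 4-fold.
Codon 6 TCT (Ser): third position 4-fold.
Four-fold degenerate third positions: 4.

4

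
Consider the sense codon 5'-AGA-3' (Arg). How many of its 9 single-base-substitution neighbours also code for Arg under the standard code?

Position 1: CGA → 1 synonymous.
Position 2: none → 0 synonymous.
Position 3: AGG → 1 synonymous.
Total: 1 + 0 + 1 = 2.

2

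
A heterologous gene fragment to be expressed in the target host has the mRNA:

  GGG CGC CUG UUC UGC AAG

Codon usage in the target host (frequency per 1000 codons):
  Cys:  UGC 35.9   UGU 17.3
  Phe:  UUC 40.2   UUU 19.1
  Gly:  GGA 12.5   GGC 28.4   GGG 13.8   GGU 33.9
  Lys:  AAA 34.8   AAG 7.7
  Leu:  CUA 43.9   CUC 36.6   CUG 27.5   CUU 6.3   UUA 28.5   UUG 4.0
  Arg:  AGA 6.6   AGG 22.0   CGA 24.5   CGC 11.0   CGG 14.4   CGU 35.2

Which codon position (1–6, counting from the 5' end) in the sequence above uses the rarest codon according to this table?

Codon 1 GGG (Gly): 13.8 per 1000.
Codon 2 CGC (Arg): 11.0 per 1000.
Codon 3 CUG (Leu): 27.5 per 1000.
Codon 4 UUC (Phe): 40.2 per 1000.
Codon 5 UGC (Cys): 35.9 per 1000.
Codon 6 AAG (Lys): 7.7 per 1000.
Lowest frequency is 7.7 at codon 6.

6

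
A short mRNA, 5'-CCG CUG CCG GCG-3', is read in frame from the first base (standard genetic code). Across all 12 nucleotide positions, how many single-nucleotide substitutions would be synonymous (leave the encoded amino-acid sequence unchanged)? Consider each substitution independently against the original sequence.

Codon 1 (CCG, Pro): 3 synonymous substitutions.
Codon 2 (CUG, Leu): 4 synonymous substitutions.
Codon 3 (CCG, Pro): 3 synonymous substitutions.
Codon 4 (GCG, Ala): 3 synonymous substitutions.
Total: 3 + 4 + 3 + 3 = 13.

13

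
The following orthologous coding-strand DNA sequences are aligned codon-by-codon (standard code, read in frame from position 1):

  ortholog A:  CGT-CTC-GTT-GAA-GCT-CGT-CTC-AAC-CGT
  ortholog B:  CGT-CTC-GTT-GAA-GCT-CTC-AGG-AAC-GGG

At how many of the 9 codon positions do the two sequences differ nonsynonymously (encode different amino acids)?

Codon 1: CGT Arg / CGT Arg — identical.
Codon 2: CTC Leu / CTC Leu — identical.
Codon 3: GTT Val / GTT Val — identical.
Codon 4: GAA Glu / GAA Glu — identical.
Codon 5: GCT Ala / GCT Ala — identical.
Codon 6: CGT Arg / CTC Leu — nonsynonymous.
Codon 7: CTC Leu / AGG Arg — nonsynonymous.
Codon 8: AAC Asn / AAC Asn — identical.
Codon 9: CGT Arg / GGG Gly — nonsynonymous.
Nonsynonymous differences: 3.

3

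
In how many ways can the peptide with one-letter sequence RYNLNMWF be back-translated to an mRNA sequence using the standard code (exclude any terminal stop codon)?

576

Arg: 6 codons.
Tyr: 2 codons.
Asn: 2 codons.
Leu: 6 codons.
Asn: 2 codons.
Met: 1 codon.
Trp: 1 codon.
Phe: 2 codons.
6 × 2 × 2 × 6 × 2 × 1 × 1 × 2 = 576.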